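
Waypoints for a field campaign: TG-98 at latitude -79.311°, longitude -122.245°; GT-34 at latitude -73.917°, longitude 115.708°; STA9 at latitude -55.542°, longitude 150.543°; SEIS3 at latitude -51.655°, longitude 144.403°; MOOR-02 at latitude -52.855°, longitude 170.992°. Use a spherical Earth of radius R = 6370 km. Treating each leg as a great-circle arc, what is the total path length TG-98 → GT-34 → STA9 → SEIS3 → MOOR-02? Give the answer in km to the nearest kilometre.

7561 km

TG-98→GT-34: c = 0.410492 rad, d = 2614.84 km
GT-34→STA9: c = 0.400349 rad, d = 2550.22 km
STA9→SEIS3: c = 0.092920 rad, d = 591.90 km
SEIS3→MOOR-02: c = 0.283217 rad, d = 1804.09 km
Total = 2614.84 + 2550.22 + 591.90 + 1804.09 = 7561.05 km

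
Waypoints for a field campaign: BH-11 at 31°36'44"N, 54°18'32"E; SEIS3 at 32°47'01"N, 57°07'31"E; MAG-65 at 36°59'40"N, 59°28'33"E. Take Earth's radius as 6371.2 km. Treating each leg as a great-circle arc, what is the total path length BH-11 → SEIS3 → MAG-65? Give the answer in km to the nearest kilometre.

810 km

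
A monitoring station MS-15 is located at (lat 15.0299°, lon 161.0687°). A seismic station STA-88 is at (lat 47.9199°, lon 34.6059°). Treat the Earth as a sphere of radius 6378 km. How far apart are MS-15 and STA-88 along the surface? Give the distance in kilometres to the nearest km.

11252 km

Δφ = 32.8900°,  Δλ = -126.4628°
a = sin²(Δφ/2) + cos φ₁ cos φ₂ sin²(Δλ/2) = 0.596093
c = 2·arcsin(√a) = 1.764185 rad = 101.0803°
d = R·c = 6378 × 1.764185 = 11252.0 km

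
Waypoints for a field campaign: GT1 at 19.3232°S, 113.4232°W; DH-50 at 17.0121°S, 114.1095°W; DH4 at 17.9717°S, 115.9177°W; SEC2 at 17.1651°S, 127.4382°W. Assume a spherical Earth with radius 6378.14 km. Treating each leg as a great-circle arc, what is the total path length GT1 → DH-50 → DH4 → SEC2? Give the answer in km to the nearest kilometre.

1713 km

GT1→DH-50: c = 0.041911 rad, d = 267.31 km
DH-50→DH4: c = 0.034445 rad, d = 219.70 km
DH4→SEC2: c = 0.192177 rad, d = 1225.73 km
Total = 267.31 + 219.70 + 1225.73 = 1712.74 km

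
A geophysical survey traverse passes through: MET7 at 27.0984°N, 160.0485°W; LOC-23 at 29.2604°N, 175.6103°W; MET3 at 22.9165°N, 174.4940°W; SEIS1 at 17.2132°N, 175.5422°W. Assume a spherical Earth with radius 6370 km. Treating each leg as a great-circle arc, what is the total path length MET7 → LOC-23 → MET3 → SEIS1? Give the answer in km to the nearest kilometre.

2900 km

MET7→LOC-23: c = 0.242178 rad, d = 1542.68 km
LOC-23→MET3: c = 0.112094 rad, d = 714.04 km
MET3→SEIS1: c = 0.101012 rad, d = 643.45 km
Total = 1542.68 + 714.04 + 643.45 = 2900.16 km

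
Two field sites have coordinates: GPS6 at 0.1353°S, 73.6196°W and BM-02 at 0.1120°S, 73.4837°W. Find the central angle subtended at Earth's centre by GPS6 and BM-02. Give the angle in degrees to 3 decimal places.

0.138°

Δφ = 0.0233°,  Δλ = 0.1359°
a = sin²(Δφ/2) + cos φ₁ cos φ₂ sin²(Δλ/2) = 0.000001
c = 2·arcsin(√a) = 0.002407 rad = 0.1379°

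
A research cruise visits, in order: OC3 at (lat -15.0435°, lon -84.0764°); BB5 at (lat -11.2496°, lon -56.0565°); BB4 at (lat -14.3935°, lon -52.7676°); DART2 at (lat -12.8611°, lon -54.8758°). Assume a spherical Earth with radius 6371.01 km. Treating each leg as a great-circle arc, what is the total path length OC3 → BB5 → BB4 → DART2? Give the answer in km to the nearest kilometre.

OC3→BB5: c = 0.480454 rad, d = 3060.98 km
BB5→BB4: c = 0.078375 rad, d = 499.33 km
BB4→DART2: c = 0.044654 rad, d = 284.49 km
Total = 3060.98 + 499.33 + 284.49 = 3844.80 km

3845 km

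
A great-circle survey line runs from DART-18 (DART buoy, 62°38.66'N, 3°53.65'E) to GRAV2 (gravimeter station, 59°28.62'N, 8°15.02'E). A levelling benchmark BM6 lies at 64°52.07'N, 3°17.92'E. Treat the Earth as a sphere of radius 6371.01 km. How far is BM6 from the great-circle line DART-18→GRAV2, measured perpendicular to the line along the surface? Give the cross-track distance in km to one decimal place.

121.0 km

DART-18: φ = +62.64433°, λ = +3.89417°
GRAV2: φ = +59.47700°, λ = +8.25033°
BM6: φ = +64.86783°, λ = +3.29867°
δ₁₃ = central angle DART-18→BM6 = 0.039078 rad  (haversine)
θ₁₃ = bearing DART-18→BM6 = 353.513°,  θ₁₂ = bearing DART-18→GRAV2 = 144.433°
dₓₜ = R·arcsin(sin δ₁₃ · sin(θ₁₃ − θ₁₂)) = 6371.01·arcsin(0.03907·sin(209.080°)) = -120.981 km
|dₓₜ| = 120.981 km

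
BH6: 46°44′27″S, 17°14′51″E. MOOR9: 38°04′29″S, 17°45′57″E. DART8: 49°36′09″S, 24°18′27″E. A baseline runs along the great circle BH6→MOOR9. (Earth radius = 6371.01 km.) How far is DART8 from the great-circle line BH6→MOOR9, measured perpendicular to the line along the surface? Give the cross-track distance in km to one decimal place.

523.6 km

BH6: φ = -46.74083°, λ = +17.24750°
MOOR9: φ = -38.07472°, λ = +17.76583°
DART8: φ = -49.60250°, λ = +24.30750°
δ₁₃ = central angle BH6→DART8 = 0.096104 rad  (haversine)
θ₁₃ = bearing BH6→DART8 = 123.889°,  θ₁₂ = bearing BH6→MOOR9 = 2.706°
dₓₜ = R·arcsin(sin δ₁₃ · sin(θ₁₃ − θ₁₂)) = 6371.01·arcsin(0.09596·sin(121.182°)) = 523.604 km
|dₓₜ| = 523.604 km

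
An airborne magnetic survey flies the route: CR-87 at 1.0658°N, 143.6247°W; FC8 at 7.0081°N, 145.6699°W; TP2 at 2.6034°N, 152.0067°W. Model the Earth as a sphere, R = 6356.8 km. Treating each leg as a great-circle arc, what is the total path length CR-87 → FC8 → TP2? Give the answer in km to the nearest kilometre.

1551 km

CR-87→FC8: c = 0.109650 rad, d = 697.02 km
FC8→TP2: c = 0.134350 rad, d = 854.03 km
Total = 697.02 + 854.03 = 1551.06 km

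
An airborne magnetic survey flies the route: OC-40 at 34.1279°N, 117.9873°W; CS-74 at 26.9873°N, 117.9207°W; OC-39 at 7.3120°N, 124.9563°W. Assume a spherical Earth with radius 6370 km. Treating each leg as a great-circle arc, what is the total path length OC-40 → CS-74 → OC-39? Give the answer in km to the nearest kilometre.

OC-40→CS-74: c = 0.124631 rad, d = 793.90 km
CS-74→OC-39: c = 0.362649 rad, d = 2310.07 km
Total = 793.90 + 2310.07 = 3103.97 km

3104 km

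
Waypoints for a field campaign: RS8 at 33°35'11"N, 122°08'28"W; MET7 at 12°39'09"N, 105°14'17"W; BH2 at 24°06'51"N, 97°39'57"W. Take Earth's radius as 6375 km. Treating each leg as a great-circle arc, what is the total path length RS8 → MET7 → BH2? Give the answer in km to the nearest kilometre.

4396 km

RS8: φ = +33.58639°, λ = -122.14111°
MET7: φ = +12.65250°, λ = -105.23806°
BH2: φ = +24.11417°, λ = -97.66583°
RS8→MET7: c = 0.453595 rad, d = 2891.67 km
MET7→BH2: c = 0.235954 rad, d = 1504.21 km
Total = 2891.67 + 1504.21 = 4395.87 km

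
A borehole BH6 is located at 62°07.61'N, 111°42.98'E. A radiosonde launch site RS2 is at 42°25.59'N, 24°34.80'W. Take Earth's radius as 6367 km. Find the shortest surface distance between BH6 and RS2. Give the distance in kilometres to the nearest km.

BH6: φ = +62.12683°, λ = +111.71633°
RS2: φ = +42.42650°, λ = -24.58000°
Δφ = -19.7003°,  Δλ = -136.2963°
a = sin²(Δφ/2) + cos φ₁ cos φ₂ sin²(Δλ/2) = 0.326551
c = 2·arcsin(√a) = 1.216534 rad = 69.7023°
d = R·c = 6367 × 1.216534 = 7745.7 km

7746 km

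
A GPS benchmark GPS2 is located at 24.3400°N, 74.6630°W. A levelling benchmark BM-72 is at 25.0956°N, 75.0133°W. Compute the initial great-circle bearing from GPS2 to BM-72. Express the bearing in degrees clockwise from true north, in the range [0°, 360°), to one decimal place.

337.2°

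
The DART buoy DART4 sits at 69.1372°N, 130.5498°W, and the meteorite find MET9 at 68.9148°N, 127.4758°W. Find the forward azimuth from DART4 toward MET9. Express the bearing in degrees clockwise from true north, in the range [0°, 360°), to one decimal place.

100.0°

Δλ = 3.0740°
y = sin Δλ · cos φ₂ = 0.019292
x = cos φ₁ sin φ₂ − sin φ₁ cos φ₂ cos Δλ = -0.003398
θ = atan2(y, x) = 99.9890° → 99.9890° (mod 360°)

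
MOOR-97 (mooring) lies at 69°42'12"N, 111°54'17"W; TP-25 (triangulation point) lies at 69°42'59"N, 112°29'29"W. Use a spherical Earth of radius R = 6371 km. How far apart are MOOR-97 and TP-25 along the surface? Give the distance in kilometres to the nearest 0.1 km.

22.7 km

MOOR-97: φ = +69.70333°, λ = -111.90472°
TP-25: φ = +69.71639°, λ = -112.49139°
Δφ = 0.0131°,  Δλ = -0.5867°
a = sin²(Δφ/2) + cos φ₁ cos φ₂ sin²(Δλ/2) = 0.000003
c = 2·arcsin(√a) = 0.003558 rad = 0.2039°
d = R·c = 6371 × 0.003558 = 22.7 km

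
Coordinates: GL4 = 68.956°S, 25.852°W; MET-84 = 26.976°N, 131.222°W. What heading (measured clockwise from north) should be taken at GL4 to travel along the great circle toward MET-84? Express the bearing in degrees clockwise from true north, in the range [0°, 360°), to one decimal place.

266.2°

Δλ = -105.3700°
y = sin Δλ · cos φ₂ = -0.859322
x = cos φ₁ sin φ₂ − sin φ₁ cos φ₂ cos Δλ = -0.057572
θ = atan2(y, x) = -93.8329° → 266.1671° (mod 360°)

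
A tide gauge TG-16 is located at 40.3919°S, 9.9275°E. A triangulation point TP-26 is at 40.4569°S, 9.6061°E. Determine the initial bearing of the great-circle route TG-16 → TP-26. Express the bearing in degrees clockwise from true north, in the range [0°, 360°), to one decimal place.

255.0°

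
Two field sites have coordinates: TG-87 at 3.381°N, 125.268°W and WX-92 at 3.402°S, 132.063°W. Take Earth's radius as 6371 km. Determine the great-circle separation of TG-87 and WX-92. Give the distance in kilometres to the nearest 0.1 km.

1067.3 km

Δφ = -6.7830°,  Δλ = -6.7950°
a = sin²(Δφ/2) + cos φ₁ cos φ₂ sin²(Δλ/2) = 0.006999
c = 2·arcsin(√a) = 0.167522 rad = 9.5983°
d = R·c = 6371 × 0.167522 = 1067.3 km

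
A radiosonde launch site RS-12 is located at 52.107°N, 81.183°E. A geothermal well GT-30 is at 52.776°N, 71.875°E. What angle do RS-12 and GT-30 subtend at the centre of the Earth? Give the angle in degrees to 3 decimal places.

Δφ = 0.6690°,  Δλ = -9.3080°
a = sin²(Δφ/2) + cos φ₁ cos φ₂ sin²(Δλ/2) = 0.002480
c = 2·arcsin(√a) = 0.099643 rad = 5.7091°

5.709°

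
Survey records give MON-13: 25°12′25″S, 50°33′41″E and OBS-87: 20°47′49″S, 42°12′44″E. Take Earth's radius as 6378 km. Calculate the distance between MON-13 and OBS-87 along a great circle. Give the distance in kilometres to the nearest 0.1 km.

MON-13: φ = -25.20694°, λ = +50.56139°
OBS-87: φ = -20.79694°, λ = +42.21222°
Δφ = 4.4100°,  Δλ = -8.3492°
a = sin²(Δφ/2) + cos φ₁ cos φ₂ sin²(Δλ/2) = 0.005963
c = 2·arcsin(√a) = 0.154589 rad = 8.8573°
d = R·c = 6378 × 0.154589 = 986.0 km

986.0 km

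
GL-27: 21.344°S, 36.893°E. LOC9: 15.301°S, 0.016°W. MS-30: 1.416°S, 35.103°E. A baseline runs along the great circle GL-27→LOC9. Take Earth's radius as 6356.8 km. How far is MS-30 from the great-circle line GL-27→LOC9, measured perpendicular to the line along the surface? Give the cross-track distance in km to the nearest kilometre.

δ₁₃ = central angle GL-27→MS-30 = 0.349140 rad  (haversine)
θ₁₃ = bearing GL-27→MS-30 = 354.763°,  θ₁₂ = bearing GL-27→LOC9 = 273.450°
dₓₜ = R·arcsin(sin δ₁₃ · sin(θ₁₃ − θ₁₂)) = 6356.8·arcsin(0.34209·sin(81.313°)) = 2192.884 km
|dₓₜ| = 2192.884 km

2193 km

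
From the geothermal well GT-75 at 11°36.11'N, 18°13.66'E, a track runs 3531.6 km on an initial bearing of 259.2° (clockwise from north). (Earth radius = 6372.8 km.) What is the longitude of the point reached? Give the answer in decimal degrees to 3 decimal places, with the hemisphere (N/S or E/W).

12.994°W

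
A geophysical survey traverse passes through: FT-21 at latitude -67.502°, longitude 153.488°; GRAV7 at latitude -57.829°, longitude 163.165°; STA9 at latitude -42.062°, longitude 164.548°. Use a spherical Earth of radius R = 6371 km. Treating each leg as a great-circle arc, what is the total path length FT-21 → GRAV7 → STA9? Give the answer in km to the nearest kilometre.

2936 km

FT-21→GRAV7: c = 0.185285 rad, d = 1180.45 km
GRAV7→STA9: c = 0.275610 rad, d = 1755.91 km
Total = 1180.45 + 1755.91 = 2936.36 km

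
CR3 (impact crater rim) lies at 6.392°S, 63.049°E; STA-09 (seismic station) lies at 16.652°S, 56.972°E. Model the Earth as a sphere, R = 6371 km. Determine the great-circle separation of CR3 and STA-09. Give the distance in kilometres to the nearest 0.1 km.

1318.6 km

Δφ = -10.2600°,  Δλ = -6.0770°
a = sin²(Δφ/2) + cos φ₁ cos φ₂ sin²(Δλ/2) = 0.010670
c = 2·arcsin(√a) = 0.206964 rad = 11.8582°
d = R·c = 6371 × 0.206964 = 1318.6 km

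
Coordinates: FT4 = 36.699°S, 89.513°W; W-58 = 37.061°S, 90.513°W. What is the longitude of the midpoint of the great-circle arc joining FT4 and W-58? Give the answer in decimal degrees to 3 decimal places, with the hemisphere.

90.012°W

Bx = cos φ₂ cos Δλ = 0.797873,  By = cos φ₂ sin Δλ = -0.013927
φₘ = atan2(sin φ₁ + sin φ₂, √((cos φ₁ + Bx)² + By²)) = -36.88105°
λₘ = λ₁ + atan2(By, cos φ₁ + Bx) = -90.01181°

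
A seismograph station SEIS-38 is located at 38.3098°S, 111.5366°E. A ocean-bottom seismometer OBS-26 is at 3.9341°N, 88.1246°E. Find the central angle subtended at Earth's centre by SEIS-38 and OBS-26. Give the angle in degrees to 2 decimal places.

47.48°

Δφ = 42.2439°,  Δλ = -23.4120°
a = sin²(Δφ/2) + cos φ₁ cos φ₂ sin²(Δλ/2) = 0.162079
c = 2·arcsin(√a) = 0.828691 rad = 47.4805°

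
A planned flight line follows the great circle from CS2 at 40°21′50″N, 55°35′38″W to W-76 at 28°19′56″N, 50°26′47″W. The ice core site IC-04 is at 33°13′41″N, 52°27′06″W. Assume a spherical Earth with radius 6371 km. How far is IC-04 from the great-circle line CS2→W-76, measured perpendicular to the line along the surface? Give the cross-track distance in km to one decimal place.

CS2: φ = +40.36389°, λ = -55.59389°
W-76: φ = +28.33222°, λ = -50.44639°
IC-04: φ = +33.22806°, λ = -52.45167°
δ₁₃ = central angle CS2→IC-04 = 0.132034 rad  (haversine)
θ₁₃ = bearing CS2→IC-04 = 159.617°,  θ₁₂ = bearing CS2→W-76 = 159.039°
dₓₜ = R·arcsin(sin δ₁₃ · sin(θ₁₃ − θ₁₂)) = 6371·arcsin(0.13165·sin(0.578°)) = 8.462 km
|dₓₜ| = 8.462 km

8.5 km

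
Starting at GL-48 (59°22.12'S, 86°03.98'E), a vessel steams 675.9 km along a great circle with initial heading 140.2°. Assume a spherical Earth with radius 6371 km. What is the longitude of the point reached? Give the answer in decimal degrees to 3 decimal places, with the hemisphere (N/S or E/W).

94.890°E

GL-48: φ = -59.36867°, λ = +86.06633°
δ = d/R = 675.9/6371 = 0.106090 rad
φ₂ = arcsin(sin φ₁ cos δ + cos φ₁ sin δ cos θ)
   = arcsin(-0.86046·0.99438 + 0.50951·0.10589·-0.76828) = -63.77645°
λ₂ = λ₁ + atan2(sin θ sin δ cos φ₁, cos δ − sin φ₁ sin φ₂) = 94.89014°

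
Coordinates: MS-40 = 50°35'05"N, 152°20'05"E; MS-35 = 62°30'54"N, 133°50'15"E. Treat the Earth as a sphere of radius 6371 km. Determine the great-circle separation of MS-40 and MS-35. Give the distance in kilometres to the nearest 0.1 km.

1732.3 km

MS-40: φ = +50.58472°, λ = +152.33472°
MS-35: φ = +62.51500°, λ = +133.83750°
Δφ = 11.9303°,  Δλ = -18.4972°
a = sin²(Δφ/2) + cos φ₁ cos φ₂ sin²(Δλ/2) = 0.018369
c = 2·arcsin(√a) = 0.271903 rad = 15.5789°
d = R·c = 6371 × 0.271903 = 1732.3 km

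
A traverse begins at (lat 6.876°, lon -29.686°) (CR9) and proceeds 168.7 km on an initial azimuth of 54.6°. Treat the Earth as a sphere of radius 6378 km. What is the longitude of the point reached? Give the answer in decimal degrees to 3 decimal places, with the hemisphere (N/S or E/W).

28.439°W

δ = d/R = 168.7/6378 = 0.026450 rad
φ₂ = arcsin(sin φ₁ cos δ + cos φ₁ sin δ cos θ)
   = arcsin(0.11972·0.99965 + 0.99281·0.02645·0.57928) = 7.75222°
λ₂ = λ₁ + atan2(sin θ sin δ cos φ₁, cos δ − sin φ₁ sin φ₂) = -28.43933°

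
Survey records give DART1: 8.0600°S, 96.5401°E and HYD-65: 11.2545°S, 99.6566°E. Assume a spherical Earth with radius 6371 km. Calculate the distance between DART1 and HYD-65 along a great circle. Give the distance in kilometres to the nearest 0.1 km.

492.8 km

Δφ = -3.1945°,  Δλ = 3.1165°
a = sin²(Δφ/2) + cos φ₁ cos φ₂ sin²(Δλ/2) = 0.001495
c = 2·arcsin(√a) = 0.077350 rad = 4.4319°
d = R·c = 6371 × 0.077350 = 492.8 km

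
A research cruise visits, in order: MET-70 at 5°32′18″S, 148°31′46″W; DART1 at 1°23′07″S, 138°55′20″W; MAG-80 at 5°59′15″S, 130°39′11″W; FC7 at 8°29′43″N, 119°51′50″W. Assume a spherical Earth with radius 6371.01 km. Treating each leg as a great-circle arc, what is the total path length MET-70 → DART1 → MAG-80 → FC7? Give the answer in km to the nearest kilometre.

MET-70: φ = -5.53833°, λ = -148.52944°
DART1: φ = -1.38528°, λ = -138.92222°
MAG-80: φ = -5.98750°, λ = -130.65306°
FC7: φ = +8.49528°, λ = -119.86389°
MET-70→DART1: c = 0.182359 rad, d = 1161.81 km
DART1→MAG-80: c = 0.164875 rad, d = 1050.42 km
MAG-80→FC7: c = 0.314876 rad, d = 2006.08 km
Total = 1161.81 + 1050.42 + 2006.08 = 4218.31 km

4218 km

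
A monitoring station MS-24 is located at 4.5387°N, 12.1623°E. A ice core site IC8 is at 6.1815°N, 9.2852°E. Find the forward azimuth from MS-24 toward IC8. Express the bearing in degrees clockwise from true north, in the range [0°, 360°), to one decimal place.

Δλ = -2.8771°
y = sin Δλ · cos φ₂ = -0.049902
x = cos φ₁ sin φ₂ − sin φ₁ cos φ₂ cos Δλ = 0.028768
θ = atan2(y, x) = -60.0374° → 299.9626° (mod 360°)

300.0°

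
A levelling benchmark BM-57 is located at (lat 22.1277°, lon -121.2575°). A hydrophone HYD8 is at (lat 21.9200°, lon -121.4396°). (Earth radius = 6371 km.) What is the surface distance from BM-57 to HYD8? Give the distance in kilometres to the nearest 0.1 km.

Δφ = -0.2077°,  Δλ = -0.1821°
a = sin²(Δφ/2) + cos φ₁ cos φ₂ sin²(Δλ/2) = 0.000005
c = 2·arcsin(√a) = 0.004671 rad = 0.2677°
d = R·c = 6371 × 0.004671 = 29.8 km

29.8 km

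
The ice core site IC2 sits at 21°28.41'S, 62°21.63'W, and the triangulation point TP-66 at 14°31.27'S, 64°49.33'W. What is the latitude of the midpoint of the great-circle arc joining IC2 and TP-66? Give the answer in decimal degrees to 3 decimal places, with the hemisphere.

IC2: φ = -21.47350°, λ = -62.36050°
TP-66: φ = -14.52117°, λ = -64.82217°
Bx = cos φ₂ cos Δλ = 0.967162,  By = cos φ₂ sin Δλ = -0.041579
φₘ = atan2(sin φ₁ + sin φ₂, √((cos φ₁ + Bx)² + By²)) = -18.00122°
λₘ = λ₁ + atan2(By, cos φ₁ + Bx) = -63.61563°

18.001°S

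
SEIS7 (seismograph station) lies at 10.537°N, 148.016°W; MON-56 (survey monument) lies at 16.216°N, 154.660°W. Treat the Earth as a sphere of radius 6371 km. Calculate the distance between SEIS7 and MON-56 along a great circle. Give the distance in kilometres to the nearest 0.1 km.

956.5 km

Δφ = 5.6790°,  Δλ = -6.6440°
a = sin²(Δφ/2) + cos φ₁ cos φ₂ sin²(Δλ/2) = 0.005624
c = 2·arcsin(√a) = 0.150127 rad = 8.6017°
d = R·c = 6371 × 0.150127 = 956.5 km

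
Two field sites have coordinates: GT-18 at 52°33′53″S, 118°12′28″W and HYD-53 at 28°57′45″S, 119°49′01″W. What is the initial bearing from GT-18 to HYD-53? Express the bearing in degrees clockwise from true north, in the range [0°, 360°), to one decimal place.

GT-18: φ = -52.56472°, λ = -118.20778°
HYD-53: φ = -28.96250°, λ = -119.81694°
Δλ = -1.6092°
y = sin Δλ · cos φ₂ = -0.024570
x = cos φ₁ sin φ₂ − sin φ₁ cos φ₂ cos Δλ = 0.400111
θ = atan2(y, x) = -3.5140° → 356.4860° (mod 360°)

356.5°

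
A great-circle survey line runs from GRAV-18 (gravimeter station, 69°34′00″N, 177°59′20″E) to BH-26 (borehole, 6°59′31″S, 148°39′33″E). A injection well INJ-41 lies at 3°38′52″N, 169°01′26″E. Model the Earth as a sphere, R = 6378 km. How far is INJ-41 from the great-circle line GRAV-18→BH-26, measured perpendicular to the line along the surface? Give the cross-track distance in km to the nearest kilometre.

GRAV-18: φ = +69.56667°, λ = +177.98889°
BH-26: φ = -6.99194°, λ = +148.65917°
INJ-41: φ = +3.64778°, λ = +169.02389°
δ₁₃ = central angle GRAV-18→INJ-41 = 1.155159 rad  (haversine)
θ₁₃ = bearing GRAV-18→INJ-41 = 189.787°,  θ₁₂ = bearing GRAV-18→BH-26 = 209.671°
dₓₜ = R·arcsin(sin δ₁₃ · sin(θ₁₃ − θ₁₂)) = 6378·arcsin(0.91486·sin(-19.884°)) = -2018.083 km
|dₓₜ| = 2018.083 km

2018 km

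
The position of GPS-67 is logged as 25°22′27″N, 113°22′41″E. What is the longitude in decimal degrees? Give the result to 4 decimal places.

113.3781°E

113° + 22′/60 + 41″/3600 = 113 + 0.36667 + 0.01139 = 113.3781°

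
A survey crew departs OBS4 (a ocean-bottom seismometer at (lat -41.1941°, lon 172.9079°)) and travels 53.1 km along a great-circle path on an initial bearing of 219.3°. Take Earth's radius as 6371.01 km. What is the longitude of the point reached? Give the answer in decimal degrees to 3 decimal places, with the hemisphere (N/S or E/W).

172.504°E

δ = d/R = 53.1/6371.01 = 0.008335 rad
φ₂ = arcsin(sin φ₁ cos δ + cos φ₁ sin δ cos θ)
   = arcsin(-0.65861·0.99997 + 0.75248·0.00833·-0.77384) = -41.56293°
λ₂ = λ₁ + atan2(sin θ sin δ cos φ₁, cos δ − sin φ₁ sin φ₂) = 172.50366°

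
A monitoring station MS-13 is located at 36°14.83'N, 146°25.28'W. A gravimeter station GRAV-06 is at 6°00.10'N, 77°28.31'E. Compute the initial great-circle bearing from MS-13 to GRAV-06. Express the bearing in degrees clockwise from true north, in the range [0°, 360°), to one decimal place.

306.4°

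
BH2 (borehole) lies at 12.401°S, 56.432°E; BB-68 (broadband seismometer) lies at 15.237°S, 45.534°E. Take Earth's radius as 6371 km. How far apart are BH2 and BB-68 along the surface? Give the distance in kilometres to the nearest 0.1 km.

Δφ = -2.8360°,  Δλ = -10.8980°
a = sin²(Δφ/2) + cos φ₁ cos φ₂ sin²(Δλ/2) = 0.009110
c = 2·arcsin(√a) = 0.191181 rad = 10.9539°
d = R·c = 6371 × 0.191181 = 1218.0 km

1218.0 km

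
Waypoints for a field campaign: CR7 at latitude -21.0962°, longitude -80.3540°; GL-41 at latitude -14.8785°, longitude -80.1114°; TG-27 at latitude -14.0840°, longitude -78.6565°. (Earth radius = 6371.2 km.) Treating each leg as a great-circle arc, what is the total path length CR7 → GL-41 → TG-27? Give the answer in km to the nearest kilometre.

CR7→GL-41: c = 0.108594 rad, d = 691.87 km
GL-41→TG-27: c = 0.028227 rad, d = 179.84 km
Total = 691.87 + 179.84 = 871.71 km

872 km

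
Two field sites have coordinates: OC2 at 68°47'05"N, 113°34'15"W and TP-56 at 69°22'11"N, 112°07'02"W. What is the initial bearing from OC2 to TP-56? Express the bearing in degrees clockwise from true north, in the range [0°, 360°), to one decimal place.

OC2: φ = +68.78472°, λ = -113.57083°
TP-56: φ = +69.36972°, λ = -112.11722°
Δλ = 1.4536°
y = sin Δλ · cos φ₂ = 0.008938
x = cos φ₁ sin φ₂ − sin φ₁ cos φ₂ cos Δλ = 0.010316
θ = atan2(y, x) = 40.9069° → 40.9069° (mod 360°)

40.9°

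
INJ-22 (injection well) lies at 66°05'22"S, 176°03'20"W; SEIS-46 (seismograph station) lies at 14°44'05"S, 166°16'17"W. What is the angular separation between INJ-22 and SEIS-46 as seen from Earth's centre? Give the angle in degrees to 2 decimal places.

51.77°

INJ-22: φ = -66.08944°, λ = -176.05556°
SEIS-46: φ = -14.73472°, λ = -166.27139°
Δφ = 51.3547°,  Δλ = 9.7842°
a = sin²(Δφ/2) + cos φ₁ cos φ₂ sin²(Δλ/2) = 0.190602
c = 2·arcsin(√a) = 0.903588 rad = 51.7718°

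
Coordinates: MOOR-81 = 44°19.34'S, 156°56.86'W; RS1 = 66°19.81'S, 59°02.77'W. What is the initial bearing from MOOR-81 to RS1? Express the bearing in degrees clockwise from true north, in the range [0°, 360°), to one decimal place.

MOOR-81: φ = -44.32233°, λ = -156.94767°
RS1: φ = -66.33017°, λ = -59.04617°
Δλ = 97.9015°
y = sin Δλ · cos φ₂ = 0.397654
x = cos φ₁ sin φ₂ − sin φ₁ cos φ₂ cos Δλ = -0.693796
θ = atan2(y, x) = 150.1805° → 150.1805° (mod 360°)

150.2°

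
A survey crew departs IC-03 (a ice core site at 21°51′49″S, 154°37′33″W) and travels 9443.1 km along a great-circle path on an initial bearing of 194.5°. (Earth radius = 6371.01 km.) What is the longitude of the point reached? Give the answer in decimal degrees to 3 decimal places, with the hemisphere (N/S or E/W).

67.372°E

IC-03: φ = -21.86361°, λ = -154.62583°
δ = d/R = 9443.1/6371.01 = 1.482198 rad
φ₂ = arcsin(sin φ₁ cos δ + cos φ₁ sin δ cos θ)
   = arcsin(-0.37240·0.08848 + 0.92807·0.99608·-0.96815) = -68.11565°
λ₂ = λ₁ + atan2(sin θ sin δ cos φ₁, cos δ − sin φ₁ sin φ₂) = 67.37210°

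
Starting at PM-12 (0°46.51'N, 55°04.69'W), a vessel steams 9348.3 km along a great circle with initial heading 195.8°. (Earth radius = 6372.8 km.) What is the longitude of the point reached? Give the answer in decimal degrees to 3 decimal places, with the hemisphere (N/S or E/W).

121.776°W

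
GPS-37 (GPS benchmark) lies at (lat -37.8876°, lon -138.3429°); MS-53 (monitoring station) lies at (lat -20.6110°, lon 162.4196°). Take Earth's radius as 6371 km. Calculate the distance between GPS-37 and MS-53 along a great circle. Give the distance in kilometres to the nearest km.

5955 km

Δφ = 17.2766°,  Δλ = -59.2375°
a = sin²(Δφ/2) + cos φ₁ cos φ₂ sin²(Δλ/2) = 0.202994
c = 2·arcsin(√a) = 0.934759 rad = 53.5577°
d = R·c = 6371 × 0.934759 = 5955.3 km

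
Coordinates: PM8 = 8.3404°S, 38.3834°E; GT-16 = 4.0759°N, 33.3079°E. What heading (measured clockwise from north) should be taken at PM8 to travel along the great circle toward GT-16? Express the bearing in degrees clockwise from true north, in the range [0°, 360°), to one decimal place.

Δλ = -5.0755°
y = sin Δλ · cos φ₂ = -0.088245
x = cos φ₁ sin φ₂ − sin φ₁ cos φ₂ cos Δλ = 0.214446
θ = atan2(y, x) = -22.3672° → 337.6328° (mod 360°)

337.6°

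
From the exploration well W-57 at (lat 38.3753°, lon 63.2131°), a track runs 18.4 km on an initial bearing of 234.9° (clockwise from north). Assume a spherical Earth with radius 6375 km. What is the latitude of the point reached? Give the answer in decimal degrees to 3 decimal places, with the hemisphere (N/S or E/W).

38.280°N

δ = d/R = 18.4/6375 = 0.002886 rad
φ₂ = arcsin(sin φ₁ cos δ + cos φ₁ sin δ cos θ)
   = arcsin(0.62081·1.00000 + 0.78396·0.00289·-0.57501) = 38.28008°
λ₂ = λ₁ + atan2(sin θ sin δ cos φ₁, cos δ − sin φ₁ sin φ₂) = 63.04074°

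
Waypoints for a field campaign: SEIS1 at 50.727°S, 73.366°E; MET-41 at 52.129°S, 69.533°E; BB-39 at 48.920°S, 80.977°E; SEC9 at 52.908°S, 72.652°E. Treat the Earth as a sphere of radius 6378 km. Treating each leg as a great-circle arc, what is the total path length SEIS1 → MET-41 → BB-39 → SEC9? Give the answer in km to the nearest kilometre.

1925 km

SEIS1→MET-41: c = 0.048350 rad, d = 308.37 km
MET-41→BB-39: c = 0.138587 rad, d = 883.91 km
BB-39→SEC9: c = 0.114931 rad, d = 733.03 km
Total = 308.37 + 883.91 + 733.03 = 1925.31 km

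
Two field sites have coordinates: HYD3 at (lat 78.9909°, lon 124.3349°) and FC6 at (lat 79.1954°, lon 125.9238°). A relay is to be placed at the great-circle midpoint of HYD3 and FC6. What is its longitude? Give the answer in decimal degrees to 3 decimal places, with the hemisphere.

125.122°E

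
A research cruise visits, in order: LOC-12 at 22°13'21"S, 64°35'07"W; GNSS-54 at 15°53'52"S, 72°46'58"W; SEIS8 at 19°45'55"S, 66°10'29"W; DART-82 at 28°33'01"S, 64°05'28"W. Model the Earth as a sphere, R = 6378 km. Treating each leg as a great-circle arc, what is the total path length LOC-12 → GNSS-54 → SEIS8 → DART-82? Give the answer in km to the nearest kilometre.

2935 km

LOC-12: φ = -22.22250°, λ = -64.58528°
GNSS-54: φ = -15.89778°, λ = -72.78278°
SEIS8: φ = -19.76528°, λ = -66.17472°
DART-82: φ = -28.55028°, λ = -64.09111°
LOC-12→GNSS-54: c = 0.174482 rad, d = 1112.84 km
GNSS-54→SEIS8: c = 0.128854 rad, d = 821.83 km
SEIS8→DART-82: c = 0.156865 rad, d = 1000.49 km
Total = 1112.84 + 821.83 + 1000.49 = 2935.16 km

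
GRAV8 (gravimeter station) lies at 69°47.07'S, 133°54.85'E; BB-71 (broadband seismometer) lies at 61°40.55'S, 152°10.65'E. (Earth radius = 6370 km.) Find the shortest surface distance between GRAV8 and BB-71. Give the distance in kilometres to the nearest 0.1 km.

1219.1 km

GRAV8: φ = -69.78450°, λ = +133.91417°
BB-71: φ = -61.67583°, λ = +152.17750°
Δφ = 8.1087°,  Δλ = 18.2633°
a = sin²(Δφ/2) + cos φ₁ cos φ₂ sin²(Δλ/2) = 0.009128
c = 2·arcsin(√a) = 0.191376 rad = 10.9650°
d = R·c = 6370 × 0.191376 = 1219.1 km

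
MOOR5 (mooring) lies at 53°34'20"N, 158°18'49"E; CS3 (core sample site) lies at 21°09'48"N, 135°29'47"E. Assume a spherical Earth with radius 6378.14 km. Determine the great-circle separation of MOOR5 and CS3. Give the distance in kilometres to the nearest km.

MOOR5: φ = +53.57222°, λ = +158.31361°
CS3: φ = +21.16333°, λ = +135.49639°
Δφ = -32.4089°,  Δλ = -22.8172°
a = sin²(Δφ/2) + cos φ₁ cos φ₂ sin²(Δλ/2) = 0.099544
c = 2·arcsin(√a) = 0.641981 rad = 36.7828°
d = R·c = 6378.14 × 0.641981 = 4094.6 km

4095 km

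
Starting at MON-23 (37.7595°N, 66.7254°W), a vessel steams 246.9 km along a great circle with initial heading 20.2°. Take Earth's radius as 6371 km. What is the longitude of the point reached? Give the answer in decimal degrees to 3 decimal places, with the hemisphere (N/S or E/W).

65.727°W

δ = d/R = 246.9/6371 = 0.038754 rad
φ₂ = arcsin(sin φ₁ cos δ + cos φ₁ sin δ cos θ)
   = arcsin(0.61235·0.99925 + 0.79059·0.03874·0.93849) = 39.83920°
λ₂ = λ₁ + atan2(sin θ sin δ cos φ₁, cos δ − sin φ₁ sin φ₂) = -65.72708°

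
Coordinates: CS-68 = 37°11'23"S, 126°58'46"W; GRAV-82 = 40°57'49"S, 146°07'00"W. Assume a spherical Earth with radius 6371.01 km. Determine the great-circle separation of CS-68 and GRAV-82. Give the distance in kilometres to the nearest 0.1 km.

1700.6 km

CS-68: φ = -37.18972°, λ = -126.97944°
GRAV-82: φ = -40.96361°, λ = -146.11667°
Δφ = -3.7739°,  Δλ = -19.1372°
a = sin²(Δφ/2) + cos φ₁ cos φ₂ sin²(Δλ/2) = 0.017707
c = 2·arcsin(√a) = 0.266924 rad = 15.2936°
d = R·c = 6371.01 × 0.266924 = 1700.6 km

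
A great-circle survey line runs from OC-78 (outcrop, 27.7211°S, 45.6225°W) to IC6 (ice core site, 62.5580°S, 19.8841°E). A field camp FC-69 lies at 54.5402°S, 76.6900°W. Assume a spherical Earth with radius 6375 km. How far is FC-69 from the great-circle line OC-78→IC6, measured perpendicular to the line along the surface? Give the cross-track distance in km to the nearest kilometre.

δ₁₃ = central angle OC-78→FC-69 = 0.611527 rad  (haversine)
θ₁₃ = bearing OC-78→FC-69 = 211.430°,  θ₁₂ = bearing OC-78→IC6 = 148.956°
dₓₜ = R·arcsin(sin δ₁₃ · sin(θ₁₃ − θ₁₂)) = 6375·arcsin(0.57412·sin(62.474°)) = 3405.353 km
|dₓₜ| = 3405.353 km

3405 km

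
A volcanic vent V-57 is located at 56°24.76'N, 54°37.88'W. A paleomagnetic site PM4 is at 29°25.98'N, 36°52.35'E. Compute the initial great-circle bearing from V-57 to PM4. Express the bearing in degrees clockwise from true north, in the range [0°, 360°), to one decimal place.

V-57: φ = +56.41267°, λ = -54.63133°
PM4: φ = +29.43300°, λ = +36.87250°
Δλ = 91.5038°
y = sin Δλ · cos φ₂ = 0.870631
x = cos φ₁ sin φ₂ − sin φ₁ cos φ₂ cos Δλ = 0.290890
θ = atan2(y, x) = 71.5248° → 71.5248° (mod 360°)

71.5°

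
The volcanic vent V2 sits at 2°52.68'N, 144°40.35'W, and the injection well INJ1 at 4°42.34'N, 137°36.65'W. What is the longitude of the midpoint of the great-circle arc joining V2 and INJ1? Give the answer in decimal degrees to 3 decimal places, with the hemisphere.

V2: φ = +2.87800°, λ = -144.67250°
INJ1: φ = +4.70567°, λ = -137.61083°
Bx = cos φ₂ cos Δλ = 0.989069,  By = cos φ₂ sin Δλ = 0.122523
φₘ = atan2(sin φ₁ + sin φ₂, √((cos φ₁ + Bx)² + By²)) = 3.79902°
λₘ = λ₁ + atan2(By, cos φ₁ + Bx) = -141.14540°

141.145°W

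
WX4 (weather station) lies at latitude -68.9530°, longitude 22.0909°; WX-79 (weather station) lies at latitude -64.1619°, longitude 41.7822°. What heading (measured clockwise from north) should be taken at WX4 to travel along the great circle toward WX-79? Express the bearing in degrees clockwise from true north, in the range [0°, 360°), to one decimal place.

67.9°

Δλ = 19.6913°
y = sin Δλ · cos φ₂ = 0.146854
x = cos φ₁ sin φ₂ − sin φ₁ cos φ₂ cos Δλ = 0.059737
θ = atan2(y, x) = 67.8646° → 67.8646° (mod 360°)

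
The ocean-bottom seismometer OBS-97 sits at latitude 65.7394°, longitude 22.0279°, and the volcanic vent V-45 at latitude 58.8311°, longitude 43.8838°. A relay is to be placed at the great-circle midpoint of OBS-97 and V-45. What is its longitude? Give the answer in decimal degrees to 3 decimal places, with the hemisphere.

34.227°E

Bx = cos φ₂ cos Δλ = 0.480362,  By = cos φ₂ sin Δλ = 0.192675
φₘ = atan2(sin φ₁ + sin φ₂, √((cos φ₁ + Bx)² + By²)) = 62.70895°
λₘ = λ₁ + atan2(By, cos φ₁ + Bx) = 34.22667°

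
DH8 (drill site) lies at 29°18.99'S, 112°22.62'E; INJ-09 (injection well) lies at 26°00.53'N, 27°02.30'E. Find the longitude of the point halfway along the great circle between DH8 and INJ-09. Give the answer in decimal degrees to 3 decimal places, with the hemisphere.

68.908°E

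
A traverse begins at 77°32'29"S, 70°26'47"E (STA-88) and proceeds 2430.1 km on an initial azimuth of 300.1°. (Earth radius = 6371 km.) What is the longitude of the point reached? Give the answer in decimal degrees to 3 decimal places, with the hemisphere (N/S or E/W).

30.352°E

STA-88: φ = -77.54139°, λ = +70.44639°
δ = d/R = 2430.1/6371 = 0.381431 rad
φ₂ = arcsin(sin φ₁ cos δ + cos φ₁ sin δ cos θ)
   = arcsin(-0.97645·0.92813 + 0.21573·0.37225·0.50151) = -59.99736°
λ₂ = λ₁ + atan2(sin θ sin δ cos φ₁, cos δ − sin φ₁ sin φ₂) = 30.35169°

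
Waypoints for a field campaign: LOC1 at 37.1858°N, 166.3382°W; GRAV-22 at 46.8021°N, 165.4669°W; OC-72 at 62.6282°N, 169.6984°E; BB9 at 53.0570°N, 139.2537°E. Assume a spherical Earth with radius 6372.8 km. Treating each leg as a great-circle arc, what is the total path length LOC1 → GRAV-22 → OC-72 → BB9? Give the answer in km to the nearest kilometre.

LOC1→GRAV-22: c = 0.168213 rad, d = 1071.99 km
GRAV-22→OC-72: c = 0.368164 rad, d = 2346.23 km
OC-72→BB9: c = 0.323969 rad, d = 2064.59 km
Total = 1071.99 + 2346.23 + 2064.59 = 5482.81 km

5483 km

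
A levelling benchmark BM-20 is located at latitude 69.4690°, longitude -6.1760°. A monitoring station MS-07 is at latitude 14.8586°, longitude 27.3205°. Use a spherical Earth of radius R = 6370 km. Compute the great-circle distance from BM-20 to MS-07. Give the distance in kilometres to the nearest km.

Δφ = -54.6104°,  Δλ = 33.4965°
a = sin²(Δφ/2) + cos φ₁ cos φ₂ sin²(Δλ/2) = 0.238583
c = 2·arcsin(√a) = 1.020624 rad = 58.4774°
d = R·c = 6370 × 1.020624 = 6501.4 km

6501 km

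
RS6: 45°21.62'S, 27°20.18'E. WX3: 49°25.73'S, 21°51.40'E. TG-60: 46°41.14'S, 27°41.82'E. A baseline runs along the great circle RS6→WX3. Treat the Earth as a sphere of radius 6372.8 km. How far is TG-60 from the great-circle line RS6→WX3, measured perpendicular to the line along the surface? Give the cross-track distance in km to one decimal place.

116.5 km

RS6: φ = -45.36033°, λ = +27.33633°
WX3: φ = -49.42883°, λ = +21.85667°
TG-60: φ = -46.68567°, λ = +27.69700°
δ₁₃ = central angle RS6→TG-60 = 0.023541 rad  (haversine)
θ₁₃ = bearing RS6→TG-60 = 169.429°,  θ₁₂ = bearing RS6→WX3 = 220.366°
dₓₜ = R·arcsin(sin δ₁₃ · sin(θ₁₃ − θ₁₂)) = 6372.8·arcsin(0.02354·sin(-50.937°)) = -116.479 km
|dₓₜ| = 116.479 km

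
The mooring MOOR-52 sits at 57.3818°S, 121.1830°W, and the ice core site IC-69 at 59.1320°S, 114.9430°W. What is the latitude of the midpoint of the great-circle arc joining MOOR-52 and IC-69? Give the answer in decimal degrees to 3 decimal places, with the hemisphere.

Bx = cos φ₂ cos Δλ = 0.510022,  By = cos φ₂ sin Δλ = 0.055766
φₘ = atan2(sin φ₁ + sin φ₂, √((cos φ₁ + Bx)² + By²)) = -58.29489°
λₘ = λ₁ + atan2(By, cos φ₁ + Bx) = -118.14011°

58.295°S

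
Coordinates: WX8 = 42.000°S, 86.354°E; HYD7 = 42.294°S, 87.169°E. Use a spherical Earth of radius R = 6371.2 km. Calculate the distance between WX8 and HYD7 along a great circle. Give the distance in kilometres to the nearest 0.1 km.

Δφ = -0.2940°,  Δλ = 0.8150°
a = sin²(Δφ/2) + cos φ₁ cos φ₂ sin²(Δλ/2) = 0.000034
c = 2·arcsin(√a) = 0.011728 rad = 0.6720°
d = R·c = 6371.2 × 0.011728 = 74.7 km

74.7 km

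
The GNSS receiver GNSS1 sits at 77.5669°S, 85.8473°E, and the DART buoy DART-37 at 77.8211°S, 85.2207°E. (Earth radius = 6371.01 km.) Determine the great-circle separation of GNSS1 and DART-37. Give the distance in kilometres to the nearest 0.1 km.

31.9 km

Δφ = -0.2542°,  Δλ = -0.6266°
a = sin²(Δφ/2) + cos φ₁ cos φ₂ sin²(Δλ/2) = 0.000006
c = 2·arcsin(√a) = 0.005012 rad = 0.2871°
d = R·c = 6371.01 × 0.005012 = 31.9 km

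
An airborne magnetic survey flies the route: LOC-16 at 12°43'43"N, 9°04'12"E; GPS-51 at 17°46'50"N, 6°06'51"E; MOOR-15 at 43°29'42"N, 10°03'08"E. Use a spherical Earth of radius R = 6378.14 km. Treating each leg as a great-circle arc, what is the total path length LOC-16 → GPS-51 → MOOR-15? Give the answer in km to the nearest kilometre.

LOC-16: φ = +12.72861°, λ = +9.07000°
GPS-51: φ = +17.78056°, λ = +6.11417°
MOOR-15: φ = +43.49500°, λ = +10.05222°
LOC-16→GPS-51: c = 0.101241 rad, d = 645.73 km
GPS-51→MOOR-15: c = 0.452546 rad, d = 2886.40 km
Total = 645.73 + 2886.40 = 3532.13 km

3532 km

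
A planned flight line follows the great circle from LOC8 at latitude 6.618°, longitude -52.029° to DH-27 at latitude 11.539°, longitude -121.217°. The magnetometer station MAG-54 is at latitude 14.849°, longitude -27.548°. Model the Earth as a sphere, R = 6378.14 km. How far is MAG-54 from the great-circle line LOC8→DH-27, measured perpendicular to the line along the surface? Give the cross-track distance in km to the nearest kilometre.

δ₁₃ = central angle LOC8→MAG-54 = 0.443212 rad  (haversine)
θ₁₃ = bearing LOC8→MAG-54 = 69.072°,  θ₁₂ = bearing LOC8→DH-27 = 279.823°
dₓₜ = R·arcsin(sin δ₁₃ · sin(θ₁₃ − θ₁₂)) = 6378.14·arcsin(0.42884·sin(-210.751°)) = 1410.008 km
|dₓₜ| = 1410.008 km

1410 km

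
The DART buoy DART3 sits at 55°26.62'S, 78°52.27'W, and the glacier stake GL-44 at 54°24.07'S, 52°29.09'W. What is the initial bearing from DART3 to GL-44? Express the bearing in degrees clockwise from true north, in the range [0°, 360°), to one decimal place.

DART3: φ = -55.44367°, λ = -78.87117°
GL-44: φ = -54.40117°, λ = -52.48483°
Δλ = 26.3863°
y = sin Δλ · cos φ₂ = 0.258701
x = cos φ₁ sin φ₂ − sin φ₁ cos φ₂ cos Δλ = -0.031751
θ = atan2(y, x) = 96.9972° → 96.9972° (mod 360°)

97.0°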